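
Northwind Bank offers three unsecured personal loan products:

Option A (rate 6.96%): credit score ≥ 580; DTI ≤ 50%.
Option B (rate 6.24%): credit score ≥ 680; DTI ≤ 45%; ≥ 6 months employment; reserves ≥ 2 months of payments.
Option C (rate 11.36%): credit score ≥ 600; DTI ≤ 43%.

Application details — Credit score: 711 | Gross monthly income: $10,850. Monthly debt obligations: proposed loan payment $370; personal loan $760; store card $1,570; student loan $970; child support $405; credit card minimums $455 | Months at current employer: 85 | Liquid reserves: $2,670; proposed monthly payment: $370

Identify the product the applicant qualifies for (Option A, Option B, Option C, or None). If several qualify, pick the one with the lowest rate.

Option B

Total debts = (370 + 760 + 1,570 + 970 + 405 + 455) = 4,530; DTI = 4,530/10,850 = 41.8%.
Reserves = 2,670/370 = 7.2 months.
Option A: score 711 ≥ 580; DTI 41.8% ≤ 50% → qualifies.
Option B: score 711 ≥ 680; DTI 41.8% ≤ 45%; employment 85 ≥ 6 mo; reserves 7.2 ≥ 2 mo → qualifies.
Option C: score 711 ≥ 600; DTI 41.8% ≤ 43% → qualifies.
Qualifying: Option A, Option B, Option C. Lowest rate is 6.24% → Option B.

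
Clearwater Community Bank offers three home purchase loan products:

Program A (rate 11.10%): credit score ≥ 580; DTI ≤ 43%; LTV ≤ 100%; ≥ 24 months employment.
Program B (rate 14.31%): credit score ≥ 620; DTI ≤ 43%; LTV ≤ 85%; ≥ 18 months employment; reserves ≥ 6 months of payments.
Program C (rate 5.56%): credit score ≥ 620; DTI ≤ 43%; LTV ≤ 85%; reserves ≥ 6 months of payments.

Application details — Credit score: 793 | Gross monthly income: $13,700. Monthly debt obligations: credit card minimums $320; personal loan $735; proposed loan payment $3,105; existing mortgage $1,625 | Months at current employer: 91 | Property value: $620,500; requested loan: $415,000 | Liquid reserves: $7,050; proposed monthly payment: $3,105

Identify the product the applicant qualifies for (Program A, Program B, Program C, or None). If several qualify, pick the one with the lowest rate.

Program A

Total debts = (320 + 735 + 3,105 + 1,625) = 5,785; DTI = 5,785/13,700 = 42.2%.
LTV = 415,000/620,500 = 66.9%.
Reserves = 7,050/3,105 = 2.3 months.
Program A: score 793 ≥ 580; DTI 42.2% ≤ 43%; LTV 66.9% ≤ 100%; employment 91 ≥ 24 mo → qualifies.
Program B: score 793 ≥ 620; DTI 42.2% ≤ 43%; LTV 66.9% ≤ 85%; employment 91 ≥ 18 mo; reserves 2.3 < 6 mo → does not qualify.
Program C: score 793 ≥ 620; DTI 42.2% ≤ 43%; LTV 66.9% ≤ 85%; reserves 2.3 < 6 mo → does not qualify.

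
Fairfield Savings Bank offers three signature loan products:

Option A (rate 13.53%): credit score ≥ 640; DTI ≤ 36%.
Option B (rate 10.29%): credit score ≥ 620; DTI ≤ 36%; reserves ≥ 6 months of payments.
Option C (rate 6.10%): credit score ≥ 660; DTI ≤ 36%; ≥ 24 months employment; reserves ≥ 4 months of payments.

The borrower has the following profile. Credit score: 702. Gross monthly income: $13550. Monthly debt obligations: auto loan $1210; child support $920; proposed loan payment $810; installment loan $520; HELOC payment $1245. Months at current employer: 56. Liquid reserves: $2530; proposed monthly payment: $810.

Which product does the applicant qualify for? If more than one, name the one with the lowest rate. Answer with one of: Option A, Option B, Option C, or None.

Option A

Total debts = (1,210 + 920 + 810 + 520 + 1,245) = 4,705; DTI = 4,705/13,550 = 34.7%.
Reserves = 2,530/810 = 3.1 months.
Option A: score 702 ≥ 640; DTI 34.7% ≤ 36% → qualifies.
Option B: score 702 ≥ 620; DTI 34.7% ≤ 36%; reserves 3.1 < 6 mo → does not qualify.
Option C: score 702 ≥ 660; DTI 34.7% ≤ 36%; employment 56 ≥ 24 mo; reserves 3.1 < 4 mo → does not qualify.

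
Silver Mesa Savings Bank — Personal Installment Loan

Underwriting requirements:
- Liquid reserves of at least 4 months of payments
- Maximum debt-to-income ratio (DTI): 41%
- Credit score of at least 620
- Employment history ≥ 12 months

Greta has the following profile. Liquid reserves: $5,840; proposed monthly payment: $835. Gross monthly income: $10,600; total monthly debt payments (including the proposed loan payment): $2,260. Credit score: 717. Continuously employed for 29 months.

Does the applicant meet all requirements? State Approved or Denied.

Reserves: 5,840 ÷ 835 = 7.0 months (meets 4-month minimum)
Debt-to-income = 2,260/10,600 = 21.3% — meets 41% limit
Credit score 717 ≥ 620 (meets)
Employment 29 ≥ 12 months
All criteria satisfied.

Approved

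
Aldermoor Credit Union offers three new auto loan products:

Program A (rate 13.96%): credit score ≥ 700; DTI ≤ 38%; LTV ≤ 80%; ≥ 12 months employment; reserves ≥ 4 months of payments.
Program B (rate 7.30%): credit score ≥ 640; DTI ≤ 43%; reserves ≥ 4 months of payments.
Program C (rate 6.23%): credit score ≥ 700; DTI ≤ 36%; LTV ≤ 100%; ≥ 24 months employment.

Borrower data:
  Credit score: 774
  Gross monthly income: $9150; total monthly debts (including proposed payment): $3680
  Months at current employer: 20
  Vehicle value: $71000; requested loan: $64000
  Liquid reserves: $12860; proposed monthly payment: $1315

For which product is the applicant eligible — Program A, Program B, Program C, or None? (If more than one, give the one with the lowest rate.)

DTI = 3,680/9,150 = 40.2%.
LTV = 64,000/71,000 = 90.1%.
Reserves = 12,860/1,315 = 9.8 months.
Program A: score 774 ≥ 700; DTI 40.2% > 38%; LTV 90.1% > 80%; employment 20 ≥ 12 mo; reserves 9.8 ≥ 4 mo → does not qualify.
Program B: score 774 ≥ 640; DTI 40.2% ≤ 43%; reserves 9.8 ≥ 4 mo → qualifies.
Program C: score 774 ≥ 700; DTI 40.2% > 36%; LTV 90.1% ≤ 100%; employment 20 < 24 mo → does not qualify.

Program B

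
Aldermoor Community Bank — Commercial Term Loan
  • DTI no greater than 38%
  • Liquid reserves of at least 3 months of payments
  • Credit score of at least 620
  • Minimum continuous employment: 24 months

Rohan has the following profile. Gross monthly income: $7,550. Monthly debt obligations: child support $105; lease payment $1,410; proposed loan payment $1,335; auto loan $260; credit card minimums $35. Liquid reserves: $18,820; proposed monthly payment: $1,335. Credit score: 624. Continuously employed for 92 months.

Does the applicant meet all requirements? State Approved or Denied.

Denied

Total monthly debts = (105 + 1,410 + 1,335 + 260 + 35) = 3,145. Debt-to-income = 3,145/7,550 = 41.7% — over 38% limit
Reserves = 18,820/1,335 = 14.1 months ≥ 3
Credit score 624 ≥ 620 (meets)
Employment 92 ≥ 24 months
Fails on DTI.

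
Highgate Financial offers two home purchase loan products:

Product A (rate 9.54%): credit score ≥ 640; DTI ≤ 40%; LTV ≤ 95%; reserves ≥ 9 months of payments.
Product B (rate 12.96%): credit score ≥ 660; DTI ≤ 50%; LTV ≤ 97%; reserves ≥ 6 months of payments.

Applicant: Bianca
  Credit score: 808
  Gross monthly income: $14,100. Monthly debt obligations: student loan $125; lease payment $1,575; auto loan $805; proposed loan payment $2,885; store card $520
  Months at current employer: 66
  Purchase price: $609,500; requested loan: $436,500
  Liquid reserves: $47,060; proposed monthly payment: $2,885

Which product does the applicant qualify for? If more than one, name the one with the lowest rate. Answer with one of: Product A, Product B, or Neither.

Product B

Total debts = (125 + 1,575 + 805 + 2,885 + 520) = 5,910; DTI = 5,910/14,100 = 41.9%.
LTV = 436,500/609,500 = 71.6%.
Reserves = 47,060/2,885 = 16.3 months.
Product A: score 808 ≥ 640; DTI 41.9% > 40%; LTV 71.6% ≤ 95%; reserves 16.3 ≥ 9 mo → does not qualify.
Product B: score 808 ≥ 660; DTI 41.9% ≤ 50%; LTV 71.6% ≤ 97%; reserves 16.3 ≥ 6 mo → qualifies.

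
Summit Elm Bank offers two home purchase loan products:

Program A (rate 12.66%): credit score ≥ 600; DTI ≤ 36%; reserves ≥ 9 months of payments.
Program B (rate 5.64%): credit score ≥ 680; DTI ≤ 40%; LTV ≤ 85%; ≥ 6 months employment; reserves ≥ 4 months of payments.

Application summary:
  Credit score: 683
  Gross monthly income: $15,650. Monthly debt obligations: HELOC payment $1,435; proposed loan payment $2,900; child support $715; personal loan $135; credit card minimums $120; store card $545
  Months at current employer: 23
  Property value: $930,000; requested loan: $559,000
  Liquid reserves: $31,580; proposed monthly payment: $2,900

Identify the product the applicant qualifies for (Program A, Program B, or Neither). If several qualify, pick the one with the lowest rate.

Total debts = (1,435 + 2,900 + 715 + 135 + 120 + 545) = 5,850; DTI = 5,850/15,650 = 37.4%.
LTV = 559,000/930,000 = 60.1%.
Reserves = 31,580/2,900 = 10.9 months.
Program A: score 683 ≥ 600; DTI 37.4% > 36%; reserves 10.9 ≥ 9 mo → does not qualify.
Program B: score 683 ≥ 680; DTI 37.4% ≤ 40%; LTV 60.1% ≤ 85%; employment 23 ≥ 6 mo; reserves 10.9 ≥ 4 mo → qualifies.

Program B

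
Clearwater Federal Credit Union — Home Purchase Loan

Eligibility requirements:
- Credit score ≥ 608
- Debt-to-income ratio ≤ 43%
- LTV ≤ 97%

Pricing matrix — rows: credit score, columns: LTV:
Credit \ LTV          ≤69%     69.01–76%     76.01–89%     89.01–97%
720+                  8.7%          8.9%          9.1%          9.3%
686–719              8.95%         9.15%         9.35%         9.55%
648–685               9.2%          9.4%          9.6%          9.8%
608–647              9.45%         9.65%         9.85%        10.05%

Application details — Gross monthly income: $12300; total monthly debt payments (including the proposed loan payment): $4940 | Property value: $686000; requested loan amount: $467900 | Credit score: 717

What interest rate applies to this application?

8.95%

Credit score 717 ≥ 608; DTI: 4,940 ÷ 12,300 = 40.2%, within the 43% cap
LTV = 467,900/686,000 = 68.2% ≤ 97%
Row: 717 falls in 686–719. Column: 68.2% falls in ≤69%. Rate = 8.95%.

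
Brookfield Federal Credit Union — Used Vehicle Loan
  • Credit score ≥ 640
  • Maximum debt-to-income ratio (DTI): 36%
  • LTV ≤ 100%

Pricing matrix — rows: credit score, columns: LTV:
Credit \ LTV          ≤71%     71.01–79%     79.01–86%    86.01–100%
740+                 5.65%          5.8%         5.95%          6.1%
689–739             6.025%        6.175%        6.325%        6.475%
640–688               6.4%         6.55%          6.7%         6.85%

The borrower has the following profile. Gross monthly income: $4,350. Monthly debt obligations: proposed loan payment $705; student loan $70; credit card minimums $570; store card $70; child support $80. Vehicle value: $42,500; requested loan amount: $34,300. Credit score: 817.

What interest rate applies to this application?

Credit score 817 ≥ 640; Total monthly debts = (705 + 70 + 570 + 70 + 80) = 1,495. DTI: 1,495 ÷ 4,350 = 34.4%, within the 36% cap
Loan-to-value = 34,300/42,500 = 80.7% — pass (100% max)
Credit 817 → row 740+; LTV 80.7% → column 79.01–86%. Grid cell → 5.95%.

5.95%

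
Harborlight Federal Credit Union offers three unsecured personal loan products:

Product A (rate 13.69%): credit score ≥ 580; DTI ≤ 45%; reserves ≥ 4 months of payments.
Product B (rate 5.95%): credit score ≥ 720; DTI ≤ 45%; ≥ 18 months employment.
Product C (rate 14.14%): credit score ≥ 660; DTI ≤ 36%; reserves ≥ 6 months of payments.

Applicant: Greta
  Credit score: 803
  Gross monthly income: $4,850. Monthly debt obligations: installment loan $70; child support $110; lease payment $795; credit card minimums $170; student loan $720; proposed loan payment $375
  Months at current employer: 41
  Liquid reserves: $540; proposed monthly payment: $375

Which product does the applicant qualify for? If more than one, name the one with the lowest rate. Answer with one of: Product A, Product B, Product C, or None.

None

Total debts = (70 + 110 + 795 + 170 + 720 + 375) = 2,240; DTI = 2,240/4,850 = 46.2%.
Reserves = 540/375 = 1.4 months.
Product A: score 803 ≥ 580; DTI 46.2% > 45%; reserves 1.4 < 4 mo → does not qualify.
Product B: score 803 ≥ 720; DTI 46.2% > 45%; employment 41 ≥ 18 mo → does not qualify.
Product C: score 803 ≥ 660; DTI 46.2% > 36%; reserves 1.4 < 6 mo → does not qualify.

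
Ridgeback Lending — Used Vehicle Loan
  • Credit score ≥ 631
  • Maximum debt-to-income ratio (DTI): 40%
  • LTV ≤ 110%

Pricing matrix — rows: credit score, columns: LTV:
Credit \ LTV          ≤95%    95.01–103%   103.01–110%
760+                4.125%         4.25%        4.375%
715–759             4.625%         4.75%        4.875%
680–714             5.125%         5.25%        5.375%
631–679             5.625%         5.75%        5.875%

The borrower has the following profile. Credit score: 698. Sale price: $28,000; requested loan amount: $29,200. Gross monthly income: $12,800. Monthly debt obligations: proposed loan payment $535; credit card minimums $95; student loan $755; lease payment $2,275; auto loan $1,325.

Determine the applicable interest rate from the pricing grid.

Credit score 698 ≥ 631; Total monthly debts = (535 + 95 + 755 + 2,275 + 1,325) = 4,985. DTI: 4,985 ÷ 12,800 = 38.9%, within the 40% cap
Loan-to-value = 29,200/28,000 = 104.3% — pass (110% max)
Score 698 is in the 680–714 band; LTV 104.3% is in the 103.01–110% band → 5.375%.

5.375%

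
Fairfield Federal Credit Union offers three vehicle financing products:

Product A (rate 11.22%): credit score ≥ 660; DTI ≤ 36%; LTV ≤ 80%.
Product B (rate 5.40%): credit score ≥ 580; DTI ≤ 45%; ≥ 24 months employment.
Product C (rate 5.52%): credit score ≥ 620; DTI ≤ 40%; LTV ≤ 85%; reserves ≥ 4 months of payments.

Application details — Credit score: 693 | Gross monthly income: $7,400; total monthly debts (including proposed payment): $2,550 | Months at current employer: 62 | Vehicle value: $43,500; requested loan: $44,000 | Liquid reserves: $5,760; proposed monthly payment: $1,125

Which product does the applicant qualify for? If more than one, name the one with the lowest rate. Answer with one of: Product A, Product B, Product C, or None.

DTI = 2,550/7,400 = 34.5%.
LTV = 44,000/43,500 = 101.1%.
Reserves = 5,760/1,125 = 5.1 months.
Product A: score 693 ≥ 660; DTI 34.5% ≤ 36%; LTV 101.1% > 80% → does not qualify.
Product B: score 693 ≥ 580; DTI 34.5% ≤ 45%; employment 62 ≥ 24 mo → qualifies.
Product C: score 693 ≥ 620; DTI 34.5% ≤ 40%; LTV 101.1% > 85%; reserves 5.1 ≥ 4 mo → does not qualify.

Product B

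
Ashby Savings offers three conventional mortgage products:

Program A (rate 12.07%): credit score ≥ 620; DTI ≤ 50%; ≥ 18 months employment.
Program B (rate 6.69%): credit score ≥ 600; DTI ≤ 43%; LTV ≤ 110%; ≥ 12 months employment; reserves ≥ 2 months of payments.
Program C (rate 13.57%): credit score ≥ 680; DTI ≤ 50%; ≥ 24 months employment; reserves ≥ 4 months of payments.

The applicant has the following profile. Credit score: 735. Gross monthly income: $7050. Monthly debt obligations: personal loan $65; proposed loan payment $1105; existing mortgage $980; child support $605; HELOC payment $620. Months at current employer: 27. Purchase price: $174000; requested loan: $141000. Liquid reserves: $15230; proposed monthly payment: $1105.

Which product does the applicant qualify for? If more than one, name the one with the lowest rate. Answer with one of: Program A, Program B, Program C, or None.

Total debts = (65 + 1,105 + 980 + 605 + 620) = 3,375; DTI = 3,375/7,050 = 47.9%.
LTV = 141,000/174,000 = 81%.
Reserves = 15,230/1,105 = 13.8 months.
Program A: score 735 ≥ 620; DTI 47.9% ≤ 50%; employment 27 ≥ 18 mo → qualifies.
Program B: score 735 ≥ 600; DTI 47.9% > 43%; LTV 81% ≤ 110%; employment 27 ≥ 12 mo; reserves 13.8 ≥ 2 mo → does not qualify.
Program C: score 735 ≥ 680; DTI 47.9% ≤ 50%; employment 27 ≥ 24 mo; reserves 13.8 ≥ 4 mo → qualifies.
Qualifying: Program A, Program C. Lowest rate is 12.07% → Program A.

Program A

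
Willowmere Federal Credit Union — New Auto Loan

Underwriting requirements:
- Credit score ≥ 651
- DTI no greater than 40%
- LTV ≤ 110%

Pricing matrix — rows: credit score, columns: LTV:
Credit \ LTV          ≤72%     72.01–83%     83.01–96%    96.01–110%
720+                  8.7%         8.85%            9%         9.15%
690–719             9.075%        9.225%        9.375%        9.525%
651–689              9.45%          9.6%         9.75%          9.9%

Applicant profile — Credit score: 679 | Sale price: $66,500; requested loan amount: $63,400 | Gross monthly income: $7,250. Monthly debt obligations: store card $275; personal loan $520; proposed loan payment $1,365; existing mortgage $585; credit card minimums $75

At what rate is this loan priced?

Credit score 679 ≥ 651; Total monthly debts = (275 + 520 + 1,365 + 585 + 75) = 2,820. DTI = 2,820/7,250 = 38.9% ≤ 40%
LTV: 63,400 ÷ 66,500 = 95.3%, within 110% cap
Score 679 is in the 651–689 band; LTV 95.3% is in the 83.01–96% band → 9.75%.

9.75%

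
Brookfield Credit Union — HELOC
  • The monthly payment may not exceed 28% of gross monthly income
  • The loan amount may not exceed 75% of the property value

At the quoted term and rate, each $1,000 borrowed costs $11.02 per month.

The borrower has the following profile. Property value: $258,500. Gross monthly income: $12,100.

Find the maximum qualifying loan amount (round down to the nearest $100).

$193,800

Payment cap: 28% × $12,100 = $3,388/month.
At $11.02 per $1,000, that supports 3,388/11.02 × 1,000 ≈ $307,441 → $307,400.
LTV cap: 75% × $258,500 = $193,875 → $193,800.
Binding constraint: loan-to-value.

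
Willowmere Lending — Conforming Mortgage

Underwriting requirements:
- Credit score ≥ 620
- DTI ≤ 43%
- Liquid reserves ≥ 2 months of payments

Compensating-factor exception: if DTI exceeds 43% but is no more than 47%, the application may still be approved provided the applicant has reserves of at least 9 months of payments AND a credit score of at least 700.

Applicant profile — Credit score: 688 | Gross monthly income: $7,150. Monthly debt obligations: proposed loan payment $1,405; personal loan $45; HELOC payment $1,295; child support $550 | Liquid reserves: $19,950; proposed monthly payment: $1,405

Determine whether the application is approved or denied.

Credit score 688 ≥ 620 (meets base)
Total debts = (1,405 + 45 + 1,295 + 550) = 3,295. DTI: 3,295 ÷ 7,150 = 46.1%, over the 43% base limit.
Liquid reserves cover 19,950/1,405 = 14.2 months — ≥ 2 required
DTI 46.1% is within the 43%–47% exception band; checking compensating factors.
Reserves 14.2 ≥ 9 months; credit score 688 < 700.
Compensating-factor requirement not fully met.

Denied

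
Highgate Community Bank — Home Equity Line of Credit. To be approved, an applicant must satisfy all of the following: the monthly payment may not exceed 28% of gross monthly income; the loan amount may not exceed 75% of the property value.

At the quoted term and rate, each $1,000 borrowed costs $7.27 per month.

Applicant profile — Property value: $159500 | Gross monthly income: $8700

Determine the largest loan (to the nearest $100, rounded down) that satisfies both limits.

Payment cap: 28% × $8,700 = $2,436/month.
At $7.27 per $1,000, that supports 2,436/7.27 × 1,000 ≈ $335,075 → $335,000.
LTV cap: 75% × $159,500 = $119,625 → $119,600.
Binding constraint: loan-to-value.

$119,600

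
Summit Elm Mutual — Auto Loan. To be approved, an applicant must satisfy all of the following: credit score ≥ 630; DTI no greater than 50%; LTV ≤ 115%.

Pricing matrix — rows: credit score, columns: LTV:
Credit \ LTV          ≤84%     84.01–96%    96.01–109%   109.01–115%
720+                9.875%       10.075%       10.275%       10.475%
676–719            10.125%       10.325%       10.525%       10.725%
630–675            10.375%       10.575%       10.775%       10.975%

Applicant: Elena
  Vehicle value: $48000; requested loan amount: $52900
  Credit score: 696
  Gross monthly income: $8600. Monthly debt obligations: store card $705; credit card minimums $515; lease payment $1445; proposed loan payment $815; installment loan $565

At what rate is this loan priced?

10.725%

Credit score 696 ≥ 630; Total monthly debts = (705 + 515 + 1,445 + 815 + 565) = 4,045. DTI = 4,045/8,600 = 47% ≤ 50%
LTV: 52,900 ÷ 48,000 = 110.2%, within 115% cap
Credit 696 → row 676–719; LTV 110.2% → column 109.01–115%. Grid cell → 10.725%.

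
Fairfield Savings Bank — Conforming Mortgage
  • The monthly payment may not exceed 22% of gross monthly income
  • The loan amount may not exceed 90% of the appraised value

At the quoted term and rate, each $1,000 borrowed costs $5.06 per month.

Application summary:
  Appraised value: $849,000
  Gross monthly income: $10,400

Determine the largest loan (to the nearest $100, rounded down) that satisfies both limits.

$452,100

Payment cap: 22% × $10,400 = $2,288/month.
At $5.06 per $1,000, that supports 2,288/5.06 × 1,000 ≈ $452,173 → $452,100.
LTV cap: 90% × $849,000 = $764,100 → $764,100.
Binding constraint: payment-to-income.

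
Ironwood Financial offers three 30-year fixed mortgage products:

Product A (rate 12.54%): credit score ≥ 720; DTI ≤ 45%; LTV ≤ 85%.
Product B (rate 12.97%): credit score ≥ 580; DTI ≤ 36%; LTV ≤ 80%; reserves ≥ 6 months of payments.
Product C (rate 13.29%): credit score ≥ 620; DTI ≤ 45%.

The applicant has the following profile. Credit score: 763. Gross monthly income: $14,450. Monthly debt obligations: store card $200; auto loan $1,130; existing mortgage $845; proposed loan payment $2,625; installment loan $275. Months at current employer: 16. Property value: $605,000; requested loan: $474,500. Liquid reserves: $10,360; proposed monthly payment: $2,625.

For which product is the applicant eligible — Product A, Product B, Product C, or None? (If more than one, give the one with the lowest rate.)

Product A

Total debts = (200 + 1,130 + 845 + 2,625 + 275) = 5,075; DTI = 5,075/14,450 = 35.1%.
LTV = 474,500/605,000 = 78.4%.
Reserves = 10,360/2,625 = 3.9 months.
Product A: score 763 ≥ 720; DTI 35.1% ≤ 45%; LTV 78.4% ≤ 85% → qualifies.
Product B: score 763 ≥ 580; DTI 35.1% ≤ 36%; LTV 78.4% ≤ 80%; reserves 3.9 < 6 mo → does not qualify.
Product C: score 763 ≥ 620; DTI 35.1% ≤ 45% → qualifies.
Qualifying: Product A, Product C. Lowest rate is 12.54% → Product A.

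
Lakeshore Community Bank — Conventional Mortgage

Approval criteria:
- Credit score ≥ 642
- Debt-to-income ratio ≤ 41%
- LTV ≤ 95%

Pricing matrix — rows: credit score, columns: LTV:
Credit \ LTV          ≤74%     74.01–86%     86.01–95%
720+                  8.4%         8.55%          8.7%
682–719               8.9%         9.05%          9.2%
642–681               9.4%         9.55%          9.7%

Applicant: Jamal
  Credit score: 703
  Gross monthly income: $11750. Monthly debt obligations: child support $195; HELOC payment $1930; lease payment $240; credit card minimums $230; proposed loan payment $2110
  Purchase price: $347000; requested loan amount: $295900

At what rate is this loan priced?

9.05%

Credit score 703 ≥ 642; Total monthly debts = (195 + 1,930 + 240 + 230 + 2,110) = 4,705. Debt-to-income = 4,705/11,750 = 40% — meets 41% limit
Loan-to-value = 295,900/347,000 = 85.3% — pass (95% max)
Score 703 is in the 682–719 band; LTV 85.3% is in the 74.01–86% band → 9.05%.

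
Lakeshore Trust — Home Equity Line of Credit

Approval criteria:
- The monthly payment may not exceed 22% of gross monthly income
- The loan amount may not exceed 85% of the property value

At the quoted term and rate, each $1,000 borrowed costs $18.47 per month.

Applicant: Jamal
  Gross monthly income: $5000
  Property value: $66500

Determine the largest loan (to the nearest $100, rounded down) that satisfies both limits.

Payment cap: 22% × $5,000 = $1,100/month.
At $18.47 per $1,000, that supports 1,100/18.47 × 1,000 ≈ $59,556 → $59,500.
LTV cap: 85% × $66,500 = $56,525 → $56,500.
Binding constraint: loan-to-value.

$56,500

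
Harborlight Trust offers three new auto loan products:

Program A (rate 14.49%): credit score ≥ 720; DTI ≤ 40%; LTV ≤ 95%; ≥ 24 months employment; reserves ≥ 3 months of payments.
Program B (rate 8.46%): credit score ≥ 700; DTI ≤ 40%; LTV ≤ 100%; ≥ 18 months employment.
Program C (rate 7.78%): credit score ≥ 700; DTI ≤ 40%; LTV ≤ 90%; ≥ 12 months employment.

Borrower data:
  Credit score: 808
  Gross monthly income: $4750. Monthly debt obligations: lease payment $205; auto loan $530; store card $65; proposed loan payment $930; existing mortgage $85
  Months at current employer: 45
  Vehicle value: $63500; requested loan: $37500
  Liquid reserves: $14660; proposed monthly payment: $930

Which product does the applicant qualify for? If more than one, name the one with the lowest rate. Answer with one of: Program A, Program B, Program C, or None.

Total debts = (205 + 530 + 65 + 930 + 85) = 1,815; DTI = 1,815/4,750 = 38.2%.
LTV = 37,500/63,500 = 59.1%.
Reserves = 14,660/930 = 15.8 months.
Program A: score 808 ≥ 720; DTI 38.2% ≤ 40%; LTV 59.1% ≤ 95%; employment 45 ≥ 24 mo; reserves 15.8 ≥ 3 mo → qualifies.
Program B: score 808 ≥ 700; DTI 38.2% ≤ 40%; LTV 59.1% ≤ 100%; employment 45 ≥ 18 mo → qualifies.
Program C: score 808 ≥ 700; DTI 38.2% ≤ 40%; LTV 59.1% ≤ 90%; employment 45 ≥ 12 mo → qualifies.
Qualifying: Program A, Program B, Program C. Lowest rate is 7.78% → Program C.

Program C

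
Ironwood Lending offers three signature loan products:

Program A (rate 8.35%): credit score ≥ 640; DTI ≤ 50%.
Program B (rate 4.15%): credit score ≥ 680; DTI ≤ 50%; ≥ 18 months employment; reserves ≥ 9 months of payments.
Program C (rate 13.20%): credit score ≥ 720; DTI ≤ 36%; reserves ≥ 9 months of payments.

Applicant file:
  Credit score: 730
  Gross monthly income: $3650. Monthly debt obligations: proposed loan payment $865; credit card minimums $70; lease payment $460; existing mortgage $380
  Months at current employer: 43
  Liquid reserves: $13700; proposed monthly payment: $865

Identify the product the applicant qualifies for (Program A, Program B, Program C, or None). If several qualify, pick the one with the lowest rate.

Total debts = (865 + 70 + 460 + 380) = 1,775; DTI = 1,775/3,650 = 48.6%.
Reserves = 13,700/865 = 15.8 months.
Program A: score 730 ≥ 640; DTI 48.6% ≤ 50% → qualifies.
Program B: score 730 ≥ 680; DTI 48.6% ≤ 50%; employment 43 ≥ 18 mo; reserves 15.8 ≥ 9 mo → qualifies.
Program C: score 730 ≥ 720; DTI 48.6% > 36%; reserves 15.8 ≥ 9 mo → does not qualify.
Qualifying: Program A, Program B. Lowest rate is 4.15% → Program B.

Program B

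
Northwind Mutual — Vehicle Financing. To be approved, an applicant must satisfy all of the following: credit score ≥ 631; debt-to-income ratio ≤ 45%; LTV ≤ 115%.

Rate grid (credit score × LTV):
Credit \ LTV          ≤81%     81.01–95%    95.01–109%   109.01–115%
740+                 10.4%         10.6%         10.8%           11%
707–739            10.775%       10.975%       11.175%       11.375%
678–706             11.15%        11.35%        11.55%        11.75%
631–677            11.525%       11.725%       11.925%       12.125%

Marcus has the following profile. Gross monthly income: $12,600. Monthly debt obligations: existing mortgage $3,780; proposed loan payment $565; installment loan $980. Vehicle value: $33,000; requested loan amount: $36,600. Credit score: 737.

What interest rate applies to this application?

11.375%

Credit score 737 ≥ 631; Total monthly debts = (3,780 + 565 + 980) = 5,325. DTI = 5,325/12,600 = 42.3% ≤ 45%
LTV: 36,600 ÷ 33,000 = 110.9%, within 115% cap
Credit 737 → row 707–739; LTV 110.9% → column 109.01–115%. Grid cell → 11.375%.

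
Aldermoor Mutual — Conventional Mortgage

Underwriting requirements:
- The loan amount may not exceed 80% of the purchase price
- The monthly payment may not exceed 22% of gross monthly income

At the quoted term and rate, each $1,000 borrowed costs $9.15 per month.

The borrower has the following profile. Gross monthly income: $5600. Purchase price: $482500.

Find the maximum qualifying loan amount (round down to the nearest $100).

Payment cap: 22% × $5,600 = $1,232/month.
At $9.15 per $1,000, that supports 1,232/9.15 × 1,000 ≈ $134,644 → $134,600.
LTV cap: 80% × $482,500 = $386,000 → $386,000.
Binding constraint: payment-to-income.

$134,600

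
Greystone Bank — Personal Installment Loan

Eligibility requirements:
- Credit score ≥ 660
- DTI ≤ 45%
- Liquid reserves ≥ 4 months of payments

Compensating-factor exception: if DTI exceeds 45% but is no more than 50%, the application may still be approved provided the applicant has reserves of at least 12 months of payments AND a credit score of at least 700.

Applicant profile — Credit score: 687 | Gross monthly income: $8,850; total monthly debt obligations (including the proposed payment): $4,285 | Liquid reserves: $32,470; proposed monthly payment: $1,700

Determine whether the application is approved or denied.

Denied

Credit score 687 ≥ 660 (meets base)
DTI: 4,285 ÷ 8,850 = 48.4%, over the 45% base limit.
Reserves: 32,470 ÷ 1,700 = 19.1 months (meets 4-month minimum)
DTI 48.4% is within the 45%–50% exception band; checking compensating factors.
Reserves 19.1 ≥ 12 months; credit score 687 < 700.
Compensating-factor requirement not fully met.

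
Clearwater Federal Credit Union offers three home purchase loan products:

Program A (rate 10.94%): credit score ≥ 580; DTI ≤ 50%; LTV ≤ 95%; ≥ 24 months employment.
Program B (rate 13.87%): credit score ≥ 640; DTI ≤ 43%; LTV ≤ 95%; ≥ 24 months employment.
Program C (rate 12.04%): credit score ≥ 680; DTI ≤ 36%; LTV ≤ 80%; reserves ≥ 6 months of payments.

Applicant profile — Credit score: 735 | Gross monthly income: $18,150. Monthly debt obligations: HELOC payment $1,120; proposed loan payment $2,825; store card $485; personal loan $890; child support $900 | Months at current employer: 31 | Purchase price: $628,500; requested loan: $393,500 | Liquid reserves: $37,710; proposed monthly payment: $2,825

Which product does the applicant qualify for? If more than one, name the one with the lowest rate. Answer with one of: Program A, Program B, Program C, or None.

Program A

Total debts = (1,120 + 2,825 + 485 + 890 + 900) = 6,220; DTI = 6,220/18,150 = 34.3%.
LTV = 393,500/628,500 = 62.6%.
Reserves = 37,710/2,825 = 13.3 months.
Program A: score 735 ≥ 580; DTI 34.3% ≤ 50%; LTV 62.6% ≤ 95%; employment 31 ≥ 24 mo → qualifies.
Program B: score 735 ≥ 640; DTI 34.3% ≤ 43%; LTV 62.6% ≤ 95%; employment 31 ≥ 24 mo → qualifies.
Program C: score 735 ≥ 680; DTI 34.3% ≤ 36%; LTV 62.6% ≤ 80%; reserves 13.3 ≥ 6 mo → qualifies.
Qualifying: Program A, Program B, Program C. Lowest rate is 10.94% → Program A.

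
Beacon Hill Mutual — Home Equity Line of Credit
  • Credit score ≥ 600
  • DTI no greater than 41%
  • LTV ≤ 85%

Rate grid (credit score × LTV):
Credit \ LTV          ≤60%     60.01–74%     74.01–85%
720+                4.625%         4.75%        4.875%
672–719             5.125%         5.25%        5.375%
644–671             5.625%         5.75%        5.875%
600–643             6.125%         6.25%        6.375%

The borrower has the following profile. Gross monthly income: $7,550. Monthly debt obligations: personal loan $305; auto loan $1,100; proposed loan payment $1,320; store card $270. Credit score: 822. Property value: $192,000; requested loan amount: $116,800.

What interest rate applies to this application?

Credit score 822 ≥ 600; Total monthly debts = (305 + 1,100 + 1,320 + 270) = 2,995. Debt-to-income = 2,995/7,550 = 39.7% — meets 41% limit
Loan-to-value = 116,800/192,000 = 60.8% — pass (85% max)
Score 822 is in the 720+ band; LTV 60.8% is in the 60.01–74% band → 4.75%.

4.75%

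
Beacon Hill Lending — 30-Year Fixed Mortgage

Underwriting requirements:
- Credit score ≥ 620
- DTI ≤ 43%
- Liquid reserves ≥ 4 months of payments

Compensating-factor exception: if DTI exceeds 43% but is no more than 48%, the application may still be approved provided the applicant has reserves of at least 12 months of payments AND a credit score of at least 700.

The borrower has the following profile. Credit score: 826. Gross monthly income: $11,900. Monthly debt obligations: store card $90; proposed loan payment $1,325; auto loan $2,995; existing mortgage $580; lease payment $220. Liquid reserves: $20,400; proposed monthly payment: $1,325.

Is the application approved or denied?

Credit score 826 ≥ 620 (meets base)
Total debts = (90 + 1,325 + 2,995 + 580 + 220) = 5,210. DTI = 5,210/11,900 = 43.8% > 43% — standard DTI limit exceeded.
Reserves: 20,400 ÷ 1,325 = 15.4 months (meets 4-month minimum)
DTI 43.8% is within the 43%–48% exception band; checking compensating factors.
Override check — reserves: 15.4 mo (ok); score: 826 (ok).
Both compensating conditions met → exception applies.

Approved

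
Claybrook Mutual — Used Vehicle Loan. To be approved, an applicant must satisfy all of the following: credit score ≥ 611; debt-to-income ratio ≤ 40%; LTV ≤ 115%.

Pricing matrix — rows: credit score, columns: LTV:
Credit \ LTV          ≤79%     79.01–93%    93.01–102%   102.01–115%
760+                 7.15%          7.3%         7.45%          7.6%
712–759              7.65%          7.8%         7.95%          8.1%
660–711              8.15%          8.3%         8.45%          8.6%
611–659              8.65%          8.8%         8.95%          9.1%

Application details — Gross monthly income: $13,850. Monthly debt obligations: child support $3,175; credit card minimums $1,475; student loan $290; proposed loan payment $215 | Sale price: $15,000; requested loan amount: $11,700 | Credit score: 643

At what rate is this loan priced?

Credit score 643 ≥ 611; Total monthly debts = (3,175 + 1,475 + 290 + 215) = 5,155. DTI: 5,155 ÷ 13,850 = 37.2%, within the 40% cap
Loan-to-value = 11,700/15,000 = 78% — pass (115% max)
Credit 643 → row 611–659; LTV 78% → column ≤79%. Grid cell → 8.65%.

8.65%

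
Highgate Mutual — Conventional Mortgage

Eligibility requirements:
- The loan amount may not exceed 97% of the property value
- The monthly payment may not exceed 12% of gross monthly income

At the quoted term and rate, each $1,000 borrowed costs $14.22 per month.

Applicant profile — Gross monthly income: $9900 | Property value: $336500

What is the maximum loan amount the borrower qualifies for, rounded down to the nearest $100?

$83,500

Payment cap: 12% × $9,900 = $1,188/month.
At $14.22 per $1,000, that supports 1,188/14.22 × 1,000 ≈ $83,544 → $83,500.
LTV cap: 97% × $336,500 = $326,405 → $326,400.
Binding constraint: payment-to-income.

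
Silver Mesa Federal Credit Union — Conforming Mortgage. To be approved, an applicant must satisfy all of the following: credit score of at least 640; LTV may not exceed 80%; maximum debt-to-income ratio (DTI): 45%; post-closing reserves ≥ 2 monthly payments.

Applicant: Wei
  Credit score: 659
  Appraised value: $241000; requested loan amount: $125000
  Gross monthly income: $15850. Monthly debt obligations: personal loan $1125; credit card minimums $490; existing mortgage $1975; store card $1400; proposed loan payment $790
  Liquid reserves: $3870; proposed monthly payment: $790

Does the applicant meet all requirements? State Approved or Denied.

Approved

Credit score 659 ≥ 640 (meets)
LTV = 125,000/241,000 = 51.9% ≤ 80%
Total monthly debts = (1,125 + 490 + 1,975 + 1,400 + 790) = 5,780. DTI: 5,780 ÷ 15,850 = 36.5%, within the 45% cap
Reserves = 3,870/790 = 4.9 months ≥ 2
All criteria satisfied.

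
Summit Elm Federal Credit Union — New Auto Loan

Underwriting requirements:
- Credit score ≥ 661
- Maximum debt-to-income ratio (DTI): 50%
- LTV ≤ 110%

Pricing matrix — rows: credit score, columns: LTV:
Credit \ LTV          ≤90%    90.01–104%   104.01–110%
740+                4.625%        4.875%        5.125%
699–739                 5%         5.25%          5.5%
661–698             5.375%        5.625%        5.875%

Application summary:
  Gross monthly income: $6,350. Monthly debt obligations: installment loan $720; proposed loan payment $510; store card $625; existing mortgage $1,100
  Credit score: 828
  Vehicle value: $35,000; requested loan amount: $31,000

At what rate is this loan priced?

4.625%

Credit score 828 ≥ 661; Total monthly debts = (720 + 510 + 625 + 1,100) = 2,955. Debt-to-income = 2,955/6,350 = 46.5% — meets 50% limit
LTV = 31,000/35,000 = 88.6% ≤ 110%
Row: 828 falls in 740+. Column: 88.6% falls in ≤90%. Rate = 4.625%.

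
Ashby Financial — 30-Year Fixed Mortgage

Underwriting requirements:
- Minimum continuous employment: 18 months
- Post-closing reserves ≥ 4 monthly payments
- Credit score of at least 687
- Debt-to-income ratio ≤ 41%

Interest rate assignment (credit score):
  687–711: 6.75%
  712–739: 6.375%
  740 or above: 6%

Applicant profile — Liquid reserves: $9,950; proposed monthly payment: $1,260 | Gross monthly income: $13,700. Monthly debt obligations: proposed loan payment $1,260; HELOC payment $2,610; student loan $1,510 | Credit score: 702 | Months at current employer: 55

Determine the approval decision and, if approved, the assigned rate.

Approved at 6.75%

Credit score 702 ≥ 687 (meets minimum)
Reserves: 9,950 ÷ 1,260 = 7.9 months (meets 4-month minimum)
Employment 55 ≥ 18 months
Total monthly debts = (1,260 + 2,610 + 1,510) = 5,380. DTI: 5,380 ÷ 13,700 = 39.3%, within the 41% cap
All requirements met. Score 702 falls in the 687–711 tier → 6.75%.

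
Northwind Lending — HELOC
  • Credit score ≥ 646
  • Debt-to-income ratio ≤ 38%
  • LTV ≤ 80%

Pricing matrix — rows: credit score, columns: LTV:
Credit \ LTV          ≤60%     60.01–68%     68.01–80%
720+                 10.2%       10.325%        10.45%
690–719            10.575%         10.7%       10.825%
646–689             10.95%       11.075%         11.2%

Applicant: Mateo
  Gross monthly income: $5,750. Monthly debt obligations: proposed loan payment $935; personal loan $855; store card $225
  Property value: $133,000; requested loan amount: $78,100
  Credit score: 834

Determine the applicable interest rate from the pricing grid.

Credit score 834 ≥ 646; Total monthly debts = (935 + 855 + 225) = 2,015. DTI = 2,015/5,750 = 35% ≤ 38%
LTV: 78,100 ÷ 133,000 = 58.7%, within 80% cap
Score 834 is in the 720+ band; LTV 58.7% is in the ≤60% band → 10.2%.

10.2%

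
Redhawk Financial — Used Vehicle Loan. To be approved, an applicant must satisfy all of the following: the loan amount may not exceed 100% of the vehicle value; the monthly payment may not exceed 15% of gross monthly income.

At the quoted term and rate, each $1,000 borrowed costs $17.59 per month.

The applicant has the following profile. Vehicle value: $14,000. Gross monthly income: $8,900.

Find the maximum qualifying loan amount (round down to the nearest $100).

$14,000

Payment cap: 15% × $8,900 = $1,335/month.
At $17.59 per $1,000, that supports 1,335/17.59 × 1,000 ≈ $75,895 → $75,800.
LTV cap: 100% × $14,000 = $14,000 → $14,000.
Binding constraint: loan-to-value.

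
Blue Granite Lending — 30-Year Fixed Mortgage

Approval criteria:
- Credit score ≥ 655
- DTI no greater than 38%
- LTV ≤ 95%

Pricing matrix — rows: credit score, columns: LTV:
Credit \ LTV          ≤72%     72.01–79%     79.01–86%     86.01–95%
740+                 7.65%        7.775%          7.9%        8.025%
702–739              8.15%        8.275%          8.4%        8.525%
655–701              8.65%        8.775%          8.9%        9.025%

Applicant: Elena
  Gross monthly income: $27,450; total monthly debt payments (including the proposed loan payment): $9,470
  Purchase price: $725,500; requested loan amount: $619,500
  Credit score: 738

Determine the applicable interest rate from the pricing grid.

Credit score 738 ≥ 655; Debt-to-income = 9,470/27,450 = 34.5% — meets 38% limit
Loan-to-value = 619,500/725,500 = 85.4% — pass (95% max)
Credit 738 → row 702–739; LTV 85.4% → column 79.01–86%. Grid cell → 8.4%.

8.4%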